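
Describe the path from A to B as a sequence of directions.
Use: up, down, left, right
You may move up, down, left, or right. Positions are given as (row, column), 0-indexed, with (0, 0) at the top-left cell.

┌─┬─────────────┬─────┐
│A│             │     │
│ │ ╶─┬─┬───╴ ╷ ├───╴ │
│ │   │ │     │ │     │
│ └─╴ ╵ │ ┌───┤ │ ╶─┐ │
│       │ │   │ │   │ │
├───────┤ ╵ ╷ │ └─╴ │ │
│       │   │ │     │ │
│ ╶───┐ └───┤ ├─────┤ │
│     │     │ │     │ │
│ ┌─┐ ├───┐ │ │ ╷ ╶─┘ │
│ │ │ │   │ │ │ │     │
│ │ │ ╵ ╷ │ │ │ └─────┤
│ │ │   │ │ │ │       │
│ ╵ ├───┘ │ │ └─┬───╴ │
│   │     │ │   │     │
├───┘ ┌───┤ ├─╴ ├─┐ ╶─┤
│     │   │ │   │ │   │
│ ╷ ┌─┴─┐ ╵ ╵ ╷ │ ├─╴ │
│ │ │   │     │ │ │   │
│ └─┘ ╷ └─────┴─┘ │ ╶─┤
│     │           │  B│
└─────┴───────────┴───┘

Finding the path and converting it to directions:
Path through cells: (0,0) → (1,0) → (2,0) → (2,1) → (2,2) → (1,2) → (1,1) → (0,1) → (0,2) → (0,3) → (0,4) → (0,5) → (0,6) → (0,7) → (1,7) → (2,7) → (3,7) → (3,8) → (3,9) → (2,9) → (2,8) → (1,8) → (1,9) → (1,10) → (2,10) → (3,10) → (4,10) → (5,10) → (5,9) → (5,8) → (4,8) → (4,7) → (5,7) → (6,7) → (6,8) → (6,9) → (6,10) → (7,10) → (7,9) → (8,9) → (8,10) → (9,10) → (9,9) → (10,9) → (10,10)
Directions: down, down, right, right, up, left, up, right, right, right, right, right, right, down, down, down, right, right, up, left, up, right, right, down, down, down, down, left, left, up, left, down, down, right, right, right, down, left, down, right, down, left, down, right

Solution:

┌─┬─────────────┬─────┐
│A│↱ → → → → → ↓│     │
│ │ ╶─┬─┬───╴ ╷ ├───╴ │
│↓│↑ ↰│ │     │↓│↱ → ↓│
│ └─╴ ╵ │ ┌───┤ │ ╶─┐ │
│↳ → ↑  │ │   │↓│↑ ↰│↓│
├───────┤ ╵ ╷ │ └─╴ │ │
│       │   │ │↳ → ↑│↓│
│ ╶───┐ └───┤ ├─────┤ │
│     │     │ │↓ ↰  │↓│
│ ┌─┐ ├───┐ │ │ ╷ ╶─┘ │
│ │ │ │   │ │ │↓│↑ ← ↲│
│ │ │ ╵ ╷ │ │ │ └─────┤
│ │ │   │ │ │ │↳ → → ↓│
│ ╵ ├───┘ │ │ └─┬───╴ │
│   │     │ │   │  ↓ ↲│
├───┘ ┌───┤ ├─╴ ├─┐ ╶─┤
│     │   │ │   │ │↳ ↓│
│ ╷ ┌─┴─┐ ╵ ╵ ╷ │ ├─╴ │
│ │ │   │     │ │ │↓ ↲│
│ └─┘ ╷ └─────┴─┘ │ ╶─┤
│     │           │↳ B│
└─────┴───────────┴───┘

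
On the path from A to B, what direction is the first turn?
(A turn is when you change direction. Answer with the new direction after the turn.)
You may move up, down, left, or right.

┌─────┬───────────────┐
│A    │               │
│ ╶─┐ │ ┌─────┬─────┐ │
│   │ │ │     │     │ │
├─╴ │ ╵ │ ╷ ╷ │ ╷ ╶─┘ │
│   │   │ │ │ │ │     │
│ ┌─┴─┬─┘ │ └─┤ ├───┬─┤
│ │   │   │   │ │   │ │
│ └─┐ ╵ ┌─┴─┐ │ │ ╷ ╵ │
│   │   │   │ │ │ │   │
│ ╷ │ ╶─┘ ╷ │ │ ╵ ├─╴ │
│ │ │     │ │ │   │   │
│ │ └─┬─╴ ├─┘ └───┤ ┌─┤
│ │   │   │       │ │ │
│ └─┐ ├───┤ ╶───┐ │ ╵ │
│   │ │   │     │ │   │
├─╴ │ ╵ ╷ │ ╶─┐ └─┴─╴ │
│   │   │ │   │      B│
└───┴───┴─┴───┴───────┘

Directions: right, right, down, down, right, up, up, right, right, right, right, right, right, right, down, down, left, left, up, left, down, down, down, down, right, up, up, right, down, right, down, left, down, down, right, down
First turn direction: down

Solution:

┌─────┬───────────────┐
│A → ↓│↱ → → → → → → ↓│
│ ╶─┐ │ ┌─────┬─────┐ │
│   │↓│↑│     │↓ ↰  │↓│
├─╴ │ ╵ │ ╷ ╷ │ ╷ ╶─┘ │
│   │↳ ↑│ │ │ │↓│↑ ← ↲│
│ ┌─┴─┬─┘ │ └─┤ ├───┬─┤
│ │   │   │   │↓│↱ ↓│ │
│ └─┐ ╵ ┌─┴─┐ │ │ ╷ ╵ │
│   │   │   │ │↓│↑│↳ ↓│
│ ╷ │ ╶─┘ ╷ │ │ ╵ ├─╴ │
│ │ │     │ │ │↳ ↑│↓ ↲│
│ │ └─┬─╴ ├─┘ └───┤ ┌─┤
│ │   │   │       │↓│ │
│ └─┐ ├───┤ ╶───┐ │ ╵ │
│   │ │   │     │ │↳ ↓│
├─╴ │ ╵ ╷ │ ╶─┐ └─┴─╴ │
│   │   │ │   │      B│
└───┴───┴─┴───┴───────┘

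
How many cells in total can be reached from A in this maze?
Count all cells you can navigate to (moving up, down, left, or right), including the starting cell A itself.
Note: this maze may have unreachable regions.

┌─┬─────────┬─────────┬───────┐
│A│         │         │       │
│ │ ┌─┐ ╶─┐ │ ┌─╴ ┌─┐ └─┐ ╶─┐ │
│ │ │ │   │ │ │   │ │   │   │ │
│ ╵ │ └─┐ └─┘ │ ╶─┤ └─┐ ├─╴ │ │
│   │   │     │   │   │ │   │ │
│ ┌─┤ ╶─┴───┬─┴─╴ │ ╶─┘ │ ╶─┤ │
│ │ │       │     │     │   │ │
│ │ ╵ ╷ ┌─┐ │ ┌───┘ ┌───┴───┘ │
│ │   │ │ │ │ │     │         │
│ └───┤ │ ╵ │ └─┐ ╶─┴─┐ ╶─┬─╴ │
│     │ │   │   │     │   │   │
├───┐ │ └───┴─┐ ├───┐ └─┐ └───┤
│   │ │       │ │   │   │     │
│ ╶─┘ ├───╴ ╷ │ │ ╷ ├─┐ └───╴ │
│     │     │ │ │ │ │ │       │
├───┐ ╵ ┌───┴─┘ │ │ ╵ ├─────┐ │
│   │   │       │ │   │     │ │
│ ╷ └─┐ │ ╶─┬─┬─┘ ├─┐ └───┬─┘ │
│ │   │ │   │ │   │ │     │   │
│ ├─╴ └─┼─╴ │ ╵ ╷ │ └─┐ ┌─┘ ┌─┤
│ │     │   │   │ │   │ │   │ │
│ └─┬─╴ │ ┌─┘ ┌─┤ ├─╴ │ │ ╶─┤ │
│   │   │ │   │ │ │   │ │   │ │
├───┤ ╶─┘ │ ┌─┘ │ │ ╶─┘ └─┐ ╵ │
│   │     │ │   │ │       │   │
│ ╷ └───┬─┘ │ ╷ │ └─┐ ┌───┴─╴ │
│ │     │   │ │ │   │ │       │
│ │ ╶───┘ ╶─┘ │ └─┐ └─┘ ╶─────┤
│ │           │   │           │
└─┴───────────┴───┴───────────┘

Using BFS/flood-fill to find all reachable cells from A:
Maze size: 15 × 15 = 225 total cells
3 cell(s) are walled off and cannot be reached from A.
Reachable cells: 222

Reachable region (· marks reachable cells):

┌─┬─────────┬─────────┬───────┐
│A│· · · · ·│· · · · ·│· · · ·│
│ │ ┌─┐ ╶─┐ │ ┌─╴ ┌─┐ └─┐ ╶─┐ │
│·│·│·│· ·│·│·│· ·│·│· ·│· ·│·│
│ ╵ │ └─┐ └─┘ │ ╶─┤ └─┐ ├─╴ │ │
│· ·│· ·│· · ·│· ·│· ·│·│· ·│·│
│ ┌─┤ ╶─┴───┬─┴─╴ │ ╶─┘ │ ╶─┤ │
│·│·│· · · ·│· · ·│· · ·│· ·│·│
│ │ ╵ ╷ ┌─┐ │ ┌───┘ ┌───┴───┘ │
│·│· ·│·│·│·│·│· · ·│· · · · ·│
│ └───┤ │ ╵ │ └─┐ ╶─┴─┐ ╶─┬─╴ │
│· · ·│·│· ·│· ·│· · ·│· ·│· ·│
├───┐ │ └───┴─┐ ├───┐ └─┐ └───┤
│· ·│·│· · · ·│·│· ·│· ·│· · ·│
│ ╶─┘ ├───╴ ╷ │ │ ╷ ├─┐ └───╴ │
│· · ·│· · ·│·│·│·│·│·│· · · ·│
├───┐ ╵ ┌───┴─┘ │ │ ╵ ├─────┐ │
│· ·│· ·│· · · ·│·│· ·│     │·│
│ ╷ └─┐ │ ╶─┬─┬─┘ ├─┐ └───┬─┘ │
│·│· ·│·│· ·│·│· ·│·│· · ·│· ·│
│ ├─╴ └─┼─╴ │ ╵ ╷ │ └─┐ ┌─┘ ┌─┤
│·│· · ·│· ·│· ·│·│· ·│·│· ·│·│
│ └─┬─╴ │ ┌─┘ ┌─┤ ├─╴ │ │ ╶─┤ │
│· ·│· ·│·│· ·│·│·│· ·│·│· ·│·│
├───┤ ╶─┘ │ ┌─┘ │ │ ╶─┘ └─┐ ╵ │
│· ·│· · ·│·│· ·│·│· · · ·│· ·│
│ ╷ └───┬─┘ │ ╷ │ └─┐ ┌───┴─╴ │
│·│· · ·│· ·│·│·│· ·│·│· · · ·│
│ │ ╶───┘ ╶─┘ │ └─┐ └─┘ ╶─────┤
│·│· · · · · ·│· ·│· · · · · ·│
└─┴───────────┴───┴───────────┘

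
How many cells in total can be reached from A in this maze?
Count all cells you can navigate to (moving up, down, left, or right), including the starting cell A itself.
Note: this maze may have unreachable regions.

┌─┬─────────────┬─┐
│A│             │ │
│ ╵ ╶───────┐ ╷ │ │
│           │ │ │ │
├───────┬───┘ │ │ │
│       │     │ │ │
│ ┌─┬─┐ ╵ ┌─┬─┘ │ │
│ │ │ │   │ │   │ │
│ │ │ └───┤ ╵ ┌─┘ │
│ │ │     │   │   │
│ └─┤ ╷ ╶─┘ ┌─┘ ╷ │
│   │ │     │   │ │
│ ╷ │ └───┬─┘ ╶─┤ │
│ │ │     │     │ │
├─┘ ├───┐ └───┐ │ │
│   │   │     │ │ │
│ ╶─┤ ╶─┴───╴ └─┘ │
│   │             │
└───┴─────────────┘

Using BFS/flood-fill to find all reachable cells from A:
Maze size: 9 × 9 = 81 total cells
2 cell(s) are walled off and cannot be reached from A.
Reachable cells: 79

Reachable region (· marks reachable cells):

┌─┬─────────────┬─┐
│A│· · · · · · ·│·│
│ ╵ ╶───────┐ ╷ │ │
│· · · · · ·│·│·│·│
├───────┬───┘ │ │ │
│· · · ·│· · ·│·│·│
│ ┌─┬─┐ ╵ ┌─┬─┘ │ │
│·│ │·│· ·│·│· ·│·│
│ │ │ └───┤ ╵ ┌─┘ │
│·│ │· · ·│· ·│· ·│
│ └─┤ ╷ ╶─┘ ┌─┘ ╷ │
│· ·│·│· · ·│· ·│·│
│ ╷ │ └───┬─┘ ╶─┤ │
│·│·│· · ·│· · ·│·│
├─┘ ├───┐ └───┐ │ │
│· ·│· ·│· · ·│·│·│
│ ╶─┤ ╶─┴───╴ └─┘ │
│· ·│· · · · · · ·│
└───┴─────────────┘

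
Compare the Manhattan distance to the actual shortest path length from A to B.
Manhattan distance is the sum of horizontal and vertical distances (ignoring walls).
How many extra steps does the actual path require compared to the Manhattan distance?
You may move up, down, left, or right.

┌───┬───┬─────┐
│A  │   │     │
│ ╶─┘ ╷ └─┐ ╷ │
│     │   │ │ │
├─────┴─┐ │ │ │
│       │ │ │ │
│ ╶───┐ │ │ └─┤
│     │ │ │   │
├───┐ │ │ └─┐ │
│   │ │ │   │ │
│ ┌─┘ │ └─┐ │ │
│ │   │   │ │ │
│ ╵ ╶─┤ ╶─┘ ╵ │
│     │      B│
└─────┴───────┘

Manhattan distance: |6 - 0| + |6 - 0| = 12
Actual path length: 14
Extra steps: 14 - 12 = 2

Solution:

┌───┬───┬─────┐
│A  │↱ ↓│     │
│ ╶─┘ ╷ └─┐ ╷ │
│↳ → ↑│↳ ↓│ │ │
├─────┴─┐ │ │ │
│       │↓│ │ │
│ ╶───┐ │ │ └─┤
│     │ │↓│   │
├───┐ │ │ └─┐ │
│   │ │ │↳ ↓│ │
│ ┌─┘ │ └─┐ │ │
│ │   │   │↓│ │
│ ╵ ╶─┤ ╶─┘ ╵ │
│     │    ↳ B│
└─────┴───────┘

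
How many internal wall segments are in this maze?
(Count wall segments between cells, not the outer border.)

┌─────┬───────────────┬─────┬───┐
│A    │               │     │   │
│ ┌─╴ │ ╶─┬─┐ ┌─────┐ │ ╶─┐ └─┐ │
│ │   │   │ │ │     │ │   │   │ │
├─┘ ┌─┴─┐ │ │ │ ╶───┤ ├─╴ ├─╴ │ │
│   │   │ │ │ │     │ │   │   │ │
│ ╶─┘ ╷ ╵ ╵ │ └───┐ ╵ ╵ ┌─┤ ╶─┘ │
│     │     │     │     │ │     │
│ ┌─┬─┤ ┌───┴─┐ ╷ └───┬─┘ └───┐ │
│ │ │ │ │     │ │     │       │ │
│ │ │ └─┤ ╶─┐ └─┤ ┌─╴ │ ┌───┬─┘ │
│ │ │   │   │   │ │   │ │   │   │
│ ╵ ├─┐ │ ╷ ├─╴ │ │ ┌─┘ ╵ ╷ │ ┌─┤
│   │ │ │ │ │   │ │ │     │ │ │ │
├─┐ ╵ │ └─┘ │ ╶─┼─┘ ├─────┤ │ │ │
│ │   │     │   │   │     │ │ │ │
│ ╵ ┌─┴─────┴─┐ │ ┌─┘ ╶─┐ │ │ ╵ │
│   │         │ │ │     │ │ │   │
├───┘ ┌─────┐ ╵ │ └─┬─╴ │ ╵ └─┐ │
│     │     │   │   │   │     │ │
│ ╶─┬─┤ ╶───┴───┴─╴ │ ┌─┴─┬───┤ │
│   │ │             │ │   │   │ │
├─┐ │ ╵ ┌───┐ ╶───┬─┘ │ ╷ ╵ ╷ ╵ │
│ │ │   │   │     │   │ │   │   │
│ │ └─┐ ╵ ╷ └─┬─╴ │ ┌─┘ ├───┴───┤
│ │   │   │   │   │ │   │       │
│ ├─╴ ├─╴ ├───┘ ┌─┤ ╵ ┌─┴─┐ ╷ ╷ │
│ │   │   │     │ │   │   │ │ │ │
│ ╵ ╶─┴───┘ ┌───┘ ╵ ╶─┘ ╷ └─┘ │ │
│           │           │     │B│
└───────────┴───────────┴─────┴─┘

Counting internal wall segments:
Total internal walls: 210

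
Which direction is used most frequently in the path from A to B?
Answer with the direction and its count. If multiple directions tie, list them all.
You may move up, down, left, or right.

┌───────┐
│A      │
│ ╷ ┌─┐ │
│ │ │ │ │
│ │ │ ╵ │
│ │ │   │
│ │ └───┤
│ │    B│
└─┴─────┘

Directions: right, down, down, down, right, right
Counts: {'right': 3, 'down': 3}
Most common: down and right (tied at 3 times each)

Solution:

┌───────┐
│A ↓    │
│ ╷ ┌─┐ │
│ │↓│ │ │
│ │ │ ╵ │
│ │↓│   │
│ │ └───┤
│ │↳ → B│
└─┴─────┘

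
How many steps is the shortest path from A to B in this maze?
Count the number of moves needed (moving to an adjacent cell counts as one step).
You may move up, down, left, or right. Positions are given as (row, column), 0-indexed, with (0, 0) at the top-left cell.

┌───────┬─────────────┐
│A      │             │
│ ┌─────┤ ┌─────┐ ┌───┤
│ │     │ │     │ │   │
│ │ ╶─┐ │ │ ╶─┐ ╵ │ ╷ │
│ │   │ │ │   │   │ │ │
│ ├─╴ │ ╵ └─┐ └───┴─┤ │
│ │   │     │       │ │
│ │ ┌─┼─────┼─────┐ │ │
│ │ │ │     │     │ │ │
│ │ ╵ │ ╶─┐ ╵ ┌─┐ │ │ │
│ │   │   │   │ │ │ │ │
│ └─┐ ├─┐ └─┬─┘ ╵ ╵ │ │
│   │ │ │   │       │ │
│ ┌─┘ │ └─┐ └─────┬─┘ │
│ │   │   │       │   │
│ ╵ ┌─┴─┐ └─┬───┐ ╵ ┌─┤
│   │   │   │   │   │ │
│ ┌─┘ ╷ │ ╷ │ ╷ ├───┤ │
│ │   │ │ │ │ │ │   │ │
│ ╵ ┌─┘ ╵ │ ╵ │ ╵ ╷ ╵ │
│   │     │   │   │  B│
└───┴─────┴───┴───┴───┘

Using BFS to find shortest path:
Start: (0, 0), End: (10, 10)
Path found:
(0,0) → (1,0) → (2,0) → (3,0) → (4,0) → (5,0) → (6,0) → (7,0) → (8,0) → (9,0) → (10,0) → (10,1) → (9,1) → (9,2) → (8,2) → (8,3) → (9,3) → (10,3) → (10,4) → (9,4) → (8,4) → (8,5) → (9,5) → (10,5) → (10,6) → (9,6) → (8,6) → (8,7) → (9,7) → (10,7) → (10,8) → (9,8) → (9,9) → (10,9) → (10,10)
Number of steps: 34

Solution:

┌───────┬─────────────┐
│A      │             │
│ ┌─────┤ ┌─────┐ ┌───┤
│↓│     │ │     │ │   │
│ │ ╶─┐ │ │ ╶─┐ ╵ │ ╷ │
│↓│   │ │ │   │   │ │ │
│ ├─╴ │ ╵ └─┐ └───┴─┤ │
│↓│   │     │       │ │
│ │ ┌─┼─────┼─────┐ │ │
│↓│ │ │     │     │ │ │
│ │ ╵ │ ╶─┐ ╵ ┌─┐ │ │ │
│↓│   │   │   │ │ │ │ │
│ └─┐ ├─┐ └─┬─┘ ╵ ╵ │ │
│↓  │ │ │   │       │ │
│ ┌─┘ │ └─┐ └─────┬─┘ │
│↓│   │   │       │   │
│ ╵ ┌─┴─┐ └─┬───┐ ╵ ┌─┤
│↓  │↱ ↓│↱ ↓│↱ ↓│   │ │
│ ┌─┘ ╷ │ ╷ │ ╷ ├───┤ │
│↓│↱ ↑│↓│↑│↓│↑│↓│↱ ↓│ │
│ ╵ ┌─┘ ╵ │ ╵ │ ╵ ╷ ╵ │
│↳ ↑│  ↳ ↑│↳ ↑│↳ ↑│↳ B│
└───┴─────┴───┴───┴───┘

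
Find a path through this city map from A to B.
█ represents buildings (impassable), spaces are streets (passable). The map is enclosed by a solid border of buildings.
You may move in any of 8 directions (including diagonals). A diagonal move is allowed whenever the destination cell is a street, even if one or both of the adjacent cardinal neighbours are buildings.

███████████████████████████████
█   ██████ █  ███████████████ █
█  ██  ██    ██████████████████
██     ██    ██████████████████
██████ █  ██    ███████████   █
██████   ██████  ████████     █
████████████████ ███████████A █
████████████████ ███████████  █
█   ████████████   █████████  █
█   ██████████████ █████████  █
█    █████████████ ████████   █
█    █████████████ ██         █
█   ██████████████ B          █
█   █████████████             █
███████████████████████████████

Finding the shortest path from A to B:
Movement: 8-directional
Path length: 12 steps
Directions: down → down → down → down-left → down-left → left → left → left → left → left → down-left → left

Solution:

███████████████████████████████
█   ██████ █  ███████████████ █
█  ██  ██    ██████████████████
██     ██    ██████████████████
██████ █  ██    ███████████   █
██████   ██████  ████████     █
████████████████ ███████████A █
████████████████ ███████████↓ █
█   ████████████   █████████↓ █
█   ██████████████ █████████↙ █
█    █████████████ ████████↙  █
█    █████████████ ██↙←←←←←   █
█   ██████████████ B←         █
█   █████████████             █
███████████████████████████████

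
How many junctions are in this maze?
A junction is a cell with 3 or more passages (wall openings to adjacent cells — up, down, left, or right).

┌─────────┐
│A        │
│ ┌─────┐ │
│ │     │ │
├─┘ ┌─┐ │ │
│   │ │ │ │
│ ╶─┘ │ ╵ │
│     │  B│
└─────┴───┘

Checking each cell for number of passages:

Junctions found (3+ passages):
Total junctions: 0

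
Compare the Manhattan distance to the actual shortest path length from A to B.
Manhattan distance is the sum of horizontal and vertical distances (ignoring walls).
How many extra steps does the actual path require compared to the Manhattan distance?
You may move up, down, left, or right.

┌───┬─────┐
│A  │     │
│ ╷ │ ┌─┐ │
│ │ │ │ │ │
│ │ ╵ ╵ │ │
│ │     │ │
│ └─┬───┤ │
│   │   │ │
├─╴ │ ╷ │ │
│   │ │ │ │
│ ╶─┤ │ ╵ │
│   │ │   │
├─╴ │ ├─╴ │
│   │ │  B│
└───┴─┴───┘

Manhattan distance: |6 - 0| + |4 - 0| = 10
Actual path length: 14
Extra steps: 14 - 10 = 4

Solution:

┌───┬─────┐
│A ↓│↱ → ↓│
│ ╷ │ ┌─┐ │
│ │↓│↑│ │↓│
│ │ ╵ ╵ │ │
│ │↳ ↑  │↓│
│ └─┬───┤ │
│   │   │↓│
├─╴ │ ╷ │ │
│   │ │ │↓│
│ ╶─┤ │ ╵ │
│   │ │  ↓│
├─╴ │ ├─╴ │
│   │ │  B│
└───┴─┴───┘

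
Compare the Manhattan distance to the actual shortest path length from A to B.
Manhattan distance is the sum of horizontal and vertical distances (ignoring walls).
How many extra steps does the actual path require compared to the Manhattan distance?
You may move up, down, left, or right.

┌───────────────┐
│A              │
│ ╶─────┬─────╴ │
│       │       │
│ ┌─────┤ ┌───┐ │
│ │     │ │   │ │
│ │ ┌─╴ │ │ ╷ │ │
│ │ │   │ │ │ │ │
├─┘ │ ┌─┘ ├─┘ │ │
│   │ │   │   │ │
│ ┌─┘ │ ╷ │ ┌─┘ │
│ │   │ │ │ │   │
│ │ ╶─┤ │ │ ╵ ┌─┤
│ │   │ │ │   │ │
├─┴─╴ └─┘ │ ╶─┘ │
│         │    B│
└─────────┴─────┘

Manhattan distance: |7 - 0| + |7 - 0| = 14
Actual path length: 18
Extra steps: 18 - 14 = 4

Solution:

┌───────────────┐
│A → → → → → → ↓│
│ ╶─────┬─────╴ │
│       │      ↓│
│ ┌─────┤ ┌───┐ │
│ │     │ │   │↓│
│ │ ┌─╴ │ │ ╷ │ │
│ │ │   │ │ │ │↓│
├─┘ │ ┌─┘ ├─┘ │ │
│   │ │   │   │↓│
│ ┌─┘ │ ╷ │ ┌─┘ │
│ │   │ │ │ │↓ ↲│
│ │ ╶─┤ │ │ ╵ ┌─┤
│ │   │ │ │↓ ↲│ │
├─┴─╴ └─┘ │ ╶─┘ │
│         │↳ → B│
└─────────┴─────┘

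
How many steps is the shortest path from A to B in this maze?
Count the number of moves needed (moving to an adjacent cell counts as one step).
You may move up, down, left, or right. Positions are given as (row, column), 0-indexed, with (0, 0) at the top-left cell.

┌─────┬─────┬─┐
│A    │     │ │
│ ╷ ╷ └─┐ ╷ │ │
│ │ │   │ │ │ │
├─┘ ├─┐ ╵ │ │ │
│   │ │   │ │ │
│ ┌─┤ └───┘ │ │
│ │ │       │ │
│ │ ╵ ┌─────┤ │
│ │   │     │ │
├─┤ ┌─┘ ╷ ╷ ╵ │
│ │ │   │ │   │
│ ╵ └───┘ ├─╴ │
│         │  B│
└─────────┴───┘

Using BFS to find shortest path:
Start: (0, 0), End: (6, 6)
Path found:
(0,0) → (0,1) → (0,2) → (1,2) → (1,3) → (2,3) → (2,4) → (1,4) → (0,4) → (0,5) → (1,5) → (2,5) → (3,5) → (3,4) → (3,3) → (3,2) → (4,2) → (4,1) → (5,1) → (6,1) → (6,2) → (6,3) → (6,4) → (5,4) → (4,4) → (4,5) → (5,5) → (5,6) → (6,6)
Number of steps: 28

Solution:

┌─────┬─────┬─┐
│A → ↓│  ↱ ↓│ │
│ ╷ ╷ └─┐ ╷ │ │
│ │ │↳ ↓│↑│↓│ │
├─┘ ├─┐ ╵ │ │ │
│   │ │↳ ↑│↓│ │
│ ┌─┤ └───┘ │ │
│ │ │↓ ← ← ↲│ │
│ │ ╵ ┌─────┤ │
│ │↓ ↲│  ↱ ↓│ │
├─┤ ┌─┘ ╷ ╷ ╵ │
│ │↓│   │↑│↳ ↓│
│ ╵ └───┘ ├─╴ │
│  ↳ → → ↑│  B│
└─────────┴───┘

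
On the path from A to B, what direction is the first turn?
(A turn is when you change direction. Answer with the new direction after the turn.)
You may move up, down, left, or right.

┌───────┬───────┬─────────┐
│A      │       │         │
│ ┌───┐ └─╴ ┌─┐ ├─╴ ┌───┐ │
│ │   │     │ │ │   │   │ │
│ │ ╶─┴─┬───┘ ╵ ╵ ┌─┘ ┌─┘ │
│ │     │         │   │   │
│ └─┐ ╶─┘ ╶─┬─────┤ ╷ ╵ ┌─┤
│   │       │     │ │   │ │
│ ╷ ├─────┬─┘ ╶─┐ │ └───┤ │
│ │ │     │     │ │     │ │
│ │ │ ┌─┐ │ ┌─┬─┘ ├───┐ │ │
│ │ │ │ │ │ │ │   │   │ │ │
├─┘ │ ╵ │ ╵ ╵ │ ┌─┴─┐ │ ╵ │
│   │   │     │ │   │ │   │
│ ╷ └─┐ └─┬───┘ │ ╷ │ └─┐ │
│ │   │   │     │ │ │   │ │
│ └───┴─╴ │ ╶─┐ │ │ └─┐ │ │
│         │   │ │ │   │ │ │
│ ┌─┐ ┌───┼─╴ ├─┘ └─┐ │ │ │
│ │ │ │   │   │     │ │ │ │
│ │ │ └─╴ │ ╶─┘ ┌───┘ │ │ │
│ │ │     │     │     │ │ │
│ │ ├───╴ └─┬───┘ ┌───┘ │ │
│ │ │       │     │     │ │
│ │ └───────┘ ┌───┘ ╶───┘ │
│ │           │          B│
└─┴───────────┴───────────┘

Directions: right, right, right, down, right, right, up, right, right, down, down, right, up, right, up, right, right, right, down, down, left, down, left, up, left, down, down, right, right, down, down, right, down, down, down, down, down, down
First turn direction: down

Solution:

┌───────┬───────┬─────────┐
│A → → ↓│  ↱ → ↓│  ↱ → → ↓│
│ ┌───┐ └─╴ ┌─┐ ├─╴ ┌───┐ │
│ │   │↳ → ↑│ │↓│↱ ↑│   │↓│
│ │ ╶─┴─┬───┘ ╵ ╵ ┌─┘ ┌─┘ │
│ │     │      ↳ ↑│↓ ↰│↓ ↲│
│ └─┐ ╶─┘ ╶─┬─────┤ ╷ ╵ ┌─┤
│   │       │     │↓│↑ ↲│ │
│ ╷ ├─────┬─┘ ╶─┐ │ └───┤ │
│ │ │     │     │ │↳ → ↓│ │
│ │ │ ┌─┐ │ ┌─┬─┘ ├───┐ │ │
│ │ │ │ │ │ │ │   │   │↓│ │
├─┘ │ ╵ │ ╵ ╵ │ ┌─┴─┐ │ ╵ │
│   │   │     │ │   │ │↳ ↓│
│ ╷ └─┐ └─┬───┘ │ ╷ │ └─┐ │
│ │   │   │     │ │ │   │↓│
│ └───┴─╴ │ ╶─┐ │ │ └─┐ │ │
│         │   │ │ │   │ │↓│
│ ┌─┐ ┌───┼─╴ ├─┘ └─┐ │ │ │
│ │ │ │   │   │     │ │ │↓│
│ │ │ └─╴ │ ╶─┘ ┌───┘ │ │ │
│ │ │     │     │     │ │↓│
│ │ ├───╴ └─┬───┘ ┌───┘ │ │
│ │ │       │     │     │↓│
│ │ └───────┘ ┌───┘ ╶───┘ │
│ │           │          B│
└─┴───────────┴───────────┘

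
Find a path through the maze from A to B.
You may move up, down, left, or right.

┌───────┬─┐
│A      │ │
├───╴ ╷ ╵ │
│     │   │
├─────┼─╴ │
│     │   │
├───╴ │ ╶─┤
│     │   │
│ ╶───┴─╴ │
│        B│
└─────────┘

Finding the shortest path through the maze:
Path length: 10 steps
Directions: right → right → right → down → right → down → left → down → right → down

Solution:

┌───────┬─┐
│A → → ↓│ │
├───╴ ╷ ╵ │
│     │↳ ↓│
├─────┼─╴ │
│     │↓ ↲│
├───╴ │ ╶─┤
│     │↳ ↓│
│ ╶───┴─╴ │
│        B│
└─────────┘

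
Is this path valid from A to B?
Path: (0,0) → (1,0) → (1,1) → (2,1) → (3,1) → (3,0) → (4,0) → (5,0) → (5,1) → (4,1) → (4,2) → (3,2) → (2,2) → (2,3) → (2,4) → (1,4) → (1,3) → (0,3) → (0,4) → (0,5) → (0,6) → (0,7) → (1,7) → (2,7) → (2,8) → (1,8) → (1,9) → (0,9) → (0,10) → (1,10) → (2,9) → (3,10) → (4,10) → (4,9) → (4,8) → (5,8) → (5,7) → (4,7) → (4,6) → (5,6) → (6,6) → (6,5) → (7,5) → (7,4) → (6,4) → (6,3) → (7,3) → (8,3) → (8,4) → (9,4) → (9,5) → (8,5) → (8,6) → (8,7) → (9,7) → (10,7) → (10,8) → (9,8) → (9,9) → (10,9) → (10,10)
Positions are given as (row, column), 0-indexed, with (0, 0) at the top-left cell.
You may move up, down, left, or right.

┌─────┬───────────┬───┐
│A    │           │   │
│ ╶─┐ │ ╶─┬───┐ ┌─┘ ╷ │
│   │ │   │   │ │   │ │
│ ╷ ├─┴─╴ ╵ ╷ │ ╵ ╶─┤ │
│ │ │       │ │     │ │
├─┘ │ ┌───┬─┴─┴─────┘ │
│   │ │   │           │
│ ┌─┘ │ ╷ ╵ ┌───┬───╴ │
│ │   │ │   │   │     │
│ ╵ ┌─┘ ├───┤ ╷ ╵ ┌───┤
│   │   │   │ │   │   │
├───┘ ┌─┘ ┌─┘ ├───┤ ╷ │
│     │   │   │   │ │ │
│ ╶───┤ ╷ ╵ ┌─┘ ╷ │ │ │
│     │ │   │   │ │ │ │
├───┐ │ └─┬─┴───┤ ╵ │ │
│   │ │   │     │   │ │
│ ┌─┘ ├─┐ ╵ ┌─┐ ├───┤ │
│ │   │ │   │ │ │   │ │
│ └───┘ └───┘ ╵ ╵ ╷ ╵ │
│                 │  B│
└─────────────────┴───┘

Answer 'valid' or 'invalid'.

Checking path validity:
Result: Invalid move at step 30: cannot move from (1, 10) to (2, 9).

invalid

Correct solution:

┌─────┬───────────┬───┐
│A    │↱ → → → ↓  │↱ ↓│
│ ╶─┐ │ ╶─┬───┐ ┌─┘ ╷ │
│↳ ↓│ │↑ ↰│   │↓│↱ ↑│↓│
│ ╷ ├─┴─╴ ╵ ╷ │ ╵ ╶─┤ │
│ │↓│↱ → ↑  │ │↳ ↑  │↓│
├─┘ │ ┌───┬─┴─┴─────┘ │
│↓ ↲│↑│   │          ↓│
│ ┌─┘ │ ╷ ╵ ┌───┬───╴ │
│↓│↱ ↑│ │   │↓ ↰│↓ ← ↲│
│ ╵ ┌─┘ ├───┤ ╷ ╵ ┌───┤
│↳ ↑│   │   │↓│↑ ↲│   │
├───┘ ┌─┘ ┌─┘ ├───┤ ╷ │
│     │↓ ↰│↓ ↲│   │ │ │
│ ╶───┤ ╷ ╵ ┌─┘ ╷ │ │ │
│     │↓│↑ ↲│   │ │ │ │
├───┐ │ └─┬─┴───┤ ╵ │ │
│   │ │↳ ↓│↱ → ↓│   │ │
│ ┌─┘ ├─┐ ╵ ┌─┐ ├───┤ │
│ │   │ │↳ ↑│ │↓│↱ ↓│ │
│ └───┘ └───┘ ╵ ╵ ╷ ╵ │
│              ↳ ↑│↳ B│
└─────────────────┴───┘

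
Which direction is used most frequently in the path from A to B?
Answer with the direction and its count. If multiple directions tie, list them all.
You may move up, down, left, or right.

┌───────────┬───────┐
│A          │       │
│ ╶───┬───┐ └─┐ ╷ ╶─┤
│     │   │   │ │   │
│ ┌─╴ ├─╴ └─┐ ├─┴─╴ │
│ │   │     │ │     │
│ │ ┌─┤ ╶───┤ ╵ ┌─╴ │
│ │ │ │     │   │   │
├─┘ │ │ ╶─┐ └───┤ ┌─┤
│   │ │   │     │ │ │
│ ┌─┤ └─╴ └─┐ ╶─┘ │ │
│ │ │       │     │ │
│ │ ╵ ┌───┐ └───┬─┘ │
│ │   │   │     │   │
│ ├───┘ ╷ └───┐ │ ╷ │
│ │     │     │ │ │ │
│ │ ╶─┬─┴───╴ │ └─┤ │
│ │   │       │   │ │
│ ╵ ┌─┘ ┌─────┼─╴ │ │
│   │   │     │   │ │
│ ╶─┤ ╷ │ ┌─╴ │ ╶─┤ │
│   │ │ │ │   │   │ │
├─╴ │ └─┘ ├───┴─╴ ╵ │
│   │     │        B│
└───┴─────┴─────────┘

Directions: right, right, right, right, right, down, right, down, down, right, up, right, right, down, left, down, down, left, left, up, left, up, left, left, down, right, down, right, down, right, right, down, down, right, down, left, down, right, down, right
Counts: {'right': 16, 'down': 14, 'up': 3, 'left': 7}
Most common: right (16 times)

Solution:

┌───────────┬───────┐
│A → → → → ↓│       │
│ ╶───┬───┐ └─┐ ╷ ╶─┤
│     │   │↳ ↓│ │   │
│ ┌─╴ ├─╴ └─┐ ├─┴─╴ │
│ │   │     │↓│↱ → ↓│
│ │ ┌─┤ ╶───┤ ╵ ┌─╴ │
│ │ │ │↓ ← ↰│↳ ↑│↓ ↲│
├─┘ │ │ ╶─┐ └───┤ ┌─┤
│   │ │↳ ↓│↑ ↰  │↓│ │
│ ┌─┤ └─╴ └─┐ ╶─┘ │ │
│ │ │    ↳ ↓│↑ ← ↲│ │
│ │ ╵ ┌───┐ └───┬─┘ │
│ │   │   │↳ → ↓│   │
│ ├───┘ ╷ └───┐ │ ╷ │
│ │     │     │↓│ │ │
│ │ ╶─┬─┴───╴ │ └─┤ │
│ │   │       │↳ ↓│ │
│ ╵ ┌─┘ ┌─────┼─╴ │ │
│   │   │     │↓ ↲│ │
│ ╶─┤ ╷ │ ┌─╴ │ ╶─┤ │
│   │ │ │ │   │↳ ↓│ │
├─╴ │ └─┘ ├───┴─╴ ╵ │
│   │     │      ↳ B│
└───┴─────┴─────────┘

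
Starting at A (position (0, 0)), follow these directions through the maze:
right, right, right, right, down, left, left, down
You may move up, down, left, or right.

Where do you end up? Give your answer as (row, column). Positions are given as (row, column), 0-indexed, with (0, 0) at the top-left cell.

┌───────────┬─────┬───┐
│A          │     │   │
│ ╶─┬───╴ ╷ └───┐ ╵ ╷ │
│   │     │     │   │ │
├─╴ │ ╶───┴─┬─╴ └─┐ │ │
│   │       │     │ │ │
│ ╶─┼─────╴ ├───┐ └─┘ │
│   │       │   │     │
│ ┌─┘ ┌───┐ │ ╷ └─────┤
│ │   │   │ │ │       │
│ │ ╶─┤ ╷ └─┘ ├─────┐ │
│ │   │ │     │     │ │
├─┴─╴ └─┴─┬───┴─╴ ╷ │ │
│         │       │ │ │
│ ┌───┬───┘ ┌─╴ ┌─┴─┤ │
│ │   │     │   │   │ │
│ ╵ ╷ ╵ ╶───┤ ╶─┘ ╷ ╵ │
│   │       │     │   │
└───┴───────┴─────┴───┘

Following directions step by step:
Start: (0, 0)
  right: (0, 0) → (0, 1)
  right: (0, 1) → (0, 2)
  right: (0, 2) → (0, 3)
  right: (0, 3) → (0, 4)
  down: (0, 4) → (1, 4)
  left: (1, 4) → (1, 3)
  left: (1, 3) → (1, 2)
  down: (1, 2) → (2, 2)
Final position: (2, 2)

Path taken:

┌───────────┬─────┬───┐
│A → → → ↓  │     │   │
│ ╶─┬───╴ ╷ └───┐ ╵ ╷ │
│   │↓ ← ↲│     │   │ │
├─╴ │ ╶───┴─┬─╴ └─┐ │ │
│   │B      │     │ │ │
│ ╶─┼─────╴ ├───┐ └─┘ │
│   │       │   │     │
│ ┌─┘ ┌───┐ │ ╷ └─────┤
│ │   │   │ │ │       │
│ │ ╶─┤ ╷ └─┘ ├─────┐ │
│ │   │ │     │     │ │
├─┴─╴ └─┴─┬───┴─╴ ╷ │ │
│         │       │ │ │
│ ┌───┬───┘ ┌─╴ ┌─┴─┤ │
│ │   │     │   │   │ │
│ ╵ ╷ ╵ ╶───┤ ╶─┘ ╷ ╵ │
│   │       │     │   │
└───┴───────┴─────┴───┘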